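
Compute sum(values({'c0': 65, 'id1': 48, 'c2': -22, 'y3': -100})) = 65 + 48 + (-22) + (-100)
= -9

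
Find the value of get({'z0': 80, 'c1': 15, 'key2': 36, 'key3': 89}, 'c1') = 15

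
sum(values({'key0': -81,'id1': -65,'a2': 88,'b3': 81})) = 23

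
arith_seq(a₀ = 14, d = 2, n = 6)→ a_0 = 14 + 0*2 = 14
a_1 = 14 + 1*2 = 16
a_2 = 14 + 2*2 = 18
...
= [14, 16, 18, 20, 22, 24]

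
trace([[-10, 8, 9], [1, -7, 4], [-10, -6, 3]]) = diagonal: (-10) + (-7) + 3
= -14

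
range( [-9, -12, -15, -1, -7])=14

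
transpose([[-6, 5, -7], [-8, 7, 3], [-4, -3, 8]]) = [[-6, -8, -4], [5, 7, -3], [-7, 3, 8]]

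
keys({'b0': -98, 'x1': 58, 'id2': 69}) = ['b0', 'x1', 'id2']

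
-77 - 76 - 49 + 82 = -120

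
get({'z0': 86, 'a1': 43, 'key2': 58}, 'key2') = 58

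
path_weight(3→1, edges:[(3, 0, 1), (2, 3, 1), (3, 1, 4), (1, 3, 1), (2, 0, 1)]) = w(3→1)=4
= 4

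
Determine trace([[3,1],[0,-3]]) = diagonal: 3 + (-3)
= 0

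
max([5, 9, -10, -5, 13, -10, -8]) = 13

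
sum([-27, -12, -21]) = -60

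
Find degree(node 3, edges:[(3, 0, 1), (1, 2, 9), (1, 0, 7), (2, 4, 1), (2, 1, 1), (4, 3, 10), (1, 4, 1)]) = incident: (3,0), (4,3)
= 2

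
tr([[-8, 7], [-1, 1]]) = diagonal: (-8) + 1
= -7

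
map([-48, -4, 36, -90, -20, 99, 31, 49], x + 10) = [-38, 6, 46, -80, -10, 109, 41, 59]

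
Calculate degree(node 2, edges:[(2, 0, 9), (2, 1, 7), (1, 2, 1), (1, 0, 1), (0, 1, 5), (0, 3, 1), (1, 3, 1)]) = incident: (2,0), (2,1), (1,2)
= 3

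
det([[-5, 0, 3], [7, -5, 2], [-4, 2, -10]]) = -248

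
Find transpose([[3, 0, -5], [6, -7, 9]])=[[3, 6], [0, -7], [-5, 9]]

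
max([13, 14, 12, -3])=14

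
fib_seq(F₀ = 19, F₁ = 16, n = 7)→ [19, 16, 35, 51, 86, 137, 223]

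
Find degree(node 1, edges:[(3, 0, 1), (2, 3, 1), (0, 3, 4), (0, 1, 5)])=incident: (0,1)
= 1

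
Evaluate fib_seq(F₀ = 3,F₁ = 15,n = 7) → F_2 = F_1 + F_0 = 18
F_3 = F_2 + F_1 = 33
F_4 = F_3 + F_2 = 51
...
= [3, 15, 18, 33, 51, 84, 135]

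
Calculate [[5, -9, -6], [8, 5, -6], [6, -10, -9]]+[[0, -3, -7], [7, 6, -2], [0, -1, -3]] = [[5, -12, -13], [15, 11, -8], [6, -11, -12]]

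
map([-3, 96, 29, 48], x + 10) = [7, 106, 39, 58]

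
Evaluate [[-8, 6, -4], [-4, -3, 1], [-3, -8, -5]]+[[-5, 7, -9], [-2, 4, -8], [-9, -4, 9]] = [[-13, 13, -13], [-6, 1, -7], [-12, -12, 4]]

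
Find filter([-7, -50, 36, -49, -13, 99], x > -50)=[-7, 36, -49, -13, 99]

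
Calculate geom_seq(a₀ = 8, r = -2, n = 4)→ a_0 = 8*(-2)^0 = 8
a_1 = 8*(-2)^1 = -16
a_2 = 8*(-2)^2 = 32
...
= [8, -16, 32, -64]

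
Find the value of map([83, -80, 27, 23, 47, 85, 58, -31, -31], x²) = [6889, 6400, 729, 529, 2209, 7225, 3364, 961, 961]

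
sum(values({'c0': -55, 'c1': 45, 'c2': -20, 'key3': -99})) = -129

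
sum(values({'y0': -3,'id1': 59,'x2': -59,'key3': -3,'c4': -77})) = (-3) + 59 + (-59) + (-3) + (-77)
= -83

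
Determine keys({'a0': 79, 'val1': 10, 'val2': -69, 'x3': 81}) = ['a0', 'val1', 'val2', 'x3']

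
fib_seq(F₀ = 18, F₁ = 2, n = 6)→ [18, 2, 20, 22, 42, 64]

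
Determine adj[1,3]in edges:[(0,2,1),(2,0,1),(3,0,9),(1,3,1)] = 1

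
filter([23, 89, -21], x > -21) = keep x where x > -21: 23✓, 89✓, -21✗
= [23, 89]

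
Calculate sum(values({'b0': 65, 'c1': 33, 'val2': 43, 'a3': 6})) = 147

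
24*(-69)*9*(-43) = 640872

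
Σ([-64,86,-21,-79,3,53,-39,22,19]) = (-64) + 86 + (-21) + (-79) + 3 + 53 + (-39) + 22 + 19
= -20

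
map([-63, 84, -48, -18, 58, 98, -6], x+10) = -63+10=-53, 84+10=94, -48+10=-38, -18+10=-8, 58+10=68, 98+10=108, -6+10=4
= [-53, 94, -38, -8, 68, 108, 4]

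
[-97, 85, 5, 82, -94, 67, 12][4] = -94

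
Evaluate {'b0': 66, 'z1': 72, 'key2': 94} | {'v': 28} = {'b0': 66, 'z1': 72, 'key2': 94, 'v': 28}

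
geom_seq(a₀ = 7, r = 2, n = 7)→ [7, 14, 28, 56, 112, 224, 448]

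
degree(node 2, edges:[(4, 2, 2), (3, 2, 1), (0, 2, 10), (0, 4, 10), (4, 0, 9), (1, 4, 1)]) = incident: (4,2), (3,2), (0,2)
= 3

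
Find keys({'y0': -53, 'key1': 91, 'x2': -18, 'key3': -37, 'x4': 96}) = ['y0', 'key1', 'x2', 'key3', 'x4']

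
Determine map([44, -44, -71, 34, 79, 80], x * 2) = [88, -88, -142, 68, 158, 160]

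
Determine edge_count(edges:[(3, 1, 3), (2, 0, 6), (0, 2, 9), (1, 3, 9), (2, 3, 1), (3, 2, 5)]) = 6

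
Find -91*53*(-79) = 381017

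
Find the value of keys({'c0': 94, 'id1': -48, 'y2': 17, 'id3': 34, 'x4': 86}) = ['c0', 'id1', 'y2', 'id3', 'x4']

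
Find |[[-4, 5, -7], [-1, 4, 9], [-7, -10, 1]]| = (1)*(-4)*det([[4, 9], [-10, 1]]) + (-1)*(5)*det([[-1, 9], [-7, 1]]) + (1)*(-7)*det([[-1, 4], [-7, -10]])
= -376 + -310 + -266
= -952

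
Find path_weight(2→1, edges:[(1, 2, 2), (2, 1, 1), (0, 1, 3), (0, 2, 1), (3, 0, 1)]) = 1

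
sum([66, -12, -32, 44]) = 66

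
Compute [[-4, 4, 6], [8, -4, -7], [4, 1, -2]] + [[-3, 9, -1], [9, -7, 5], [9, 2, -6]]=[[-7, 13, 5], [17, -11, -2], [13, 3, -8]]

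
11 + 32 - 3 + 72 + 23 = 135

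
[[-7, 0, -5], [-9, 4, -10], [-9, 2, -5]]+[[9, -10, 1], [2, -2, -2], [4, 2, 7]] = [[2, -10, -4], [-7, 2, -12], [-5, 4, 2]]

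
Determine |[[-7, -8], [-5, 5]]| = (-7)*(5) - (-8)*(-5)
= -75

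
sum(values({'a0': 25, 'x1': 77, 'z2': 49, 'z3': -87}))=25 + 77 + 49 + (-87)
= 64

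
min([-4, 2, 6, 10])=-4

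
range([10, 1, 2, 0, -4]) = 14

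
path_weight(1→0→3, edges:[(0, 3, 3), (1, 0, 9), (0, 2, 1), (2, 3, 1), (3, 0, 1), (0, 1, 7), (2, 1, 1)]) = 12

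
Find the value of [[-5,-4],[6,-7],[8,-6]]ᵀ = [[-5, 6, 8], [-4, -7, -6]]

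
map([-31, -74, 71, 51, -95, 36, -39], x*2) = -31*2=-62, -74*2=-148, 71*2=142, 51*2=102, -95*2=-190, 36*2=72, -39*2=-78
= [-62, -148, 142, 102, -190, 72, -78]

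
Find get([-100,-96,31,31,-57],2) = 31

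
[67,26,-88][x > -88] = keep x where x > -88: 67✓, 26✓, -88✗
= [67, 26]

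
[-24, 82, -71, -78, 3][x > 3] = [82]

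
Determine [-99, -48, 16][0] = -99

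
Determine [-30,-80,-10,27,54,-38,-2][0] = -30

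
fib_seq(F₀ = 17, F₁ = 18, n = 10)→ F_2 = F_1 + F_0 = 35
F_3 = F_2 + F_1 = 53
F_4 = F_3 + F_2 = 88
...
= [17, 18, 35, 53, 88, 141, 229, 370, 599, 969]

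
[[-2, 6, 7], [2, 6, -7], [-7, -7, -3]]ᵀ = [[-2, 2, -7], [6, 6, -7], [7, -7, -3]]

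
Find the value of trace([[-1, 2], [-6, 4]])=3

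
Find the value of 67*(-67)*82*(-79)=29079742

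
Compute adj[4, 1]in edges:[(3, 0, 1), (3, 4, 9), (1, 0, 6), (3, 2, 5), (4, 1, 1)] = 1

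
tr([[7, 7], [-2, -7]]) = 0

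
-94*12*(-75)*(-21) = -1776600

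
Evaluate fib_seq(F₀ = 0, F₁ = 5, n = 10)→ F_2 = F_1 + F_0 = 5
F_3 = F_2 + F_1 = 10
F_4 = F_3 + F_2 = 15
...
= [0, 5, 5, 10, 15, 25, 40, 65, 105, 170]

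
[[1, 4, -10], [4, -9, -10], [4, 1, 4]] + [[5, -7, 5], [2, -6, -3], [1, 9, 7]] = [[6, -3, -5], [6, -15, -13], [5, 10, 11]]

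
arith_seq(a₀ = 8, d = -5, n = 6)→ [8, 3, -2, -7, -12, -17]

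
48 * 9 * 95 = 41040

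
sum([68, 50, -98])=68 + 50 + (-98)
= 20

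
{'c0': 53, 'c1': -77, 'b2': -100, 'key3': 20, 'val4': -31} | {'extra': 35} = {'c0': 53, 'c1': -77, 'b2': -100, 'key3': 20, 'val4': -31, 'extra': 35}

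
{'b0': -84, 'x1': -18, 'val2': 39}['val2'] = 39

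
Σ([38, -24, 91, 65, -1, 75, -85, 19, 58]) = 236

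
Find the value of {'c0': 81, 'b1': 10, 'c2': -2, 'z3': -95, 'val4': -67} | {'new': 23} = {'c0': 81, 'b1': 10, 'c2': -2, 'z3': -95, 'val4': -67, 'new': 23}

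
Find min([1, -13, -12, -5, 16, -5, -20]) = -20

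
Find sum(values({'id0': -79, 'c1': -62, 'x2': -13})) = (-79) + (-62) + (-13)
= -154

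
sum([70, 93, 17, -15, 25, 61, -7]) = 244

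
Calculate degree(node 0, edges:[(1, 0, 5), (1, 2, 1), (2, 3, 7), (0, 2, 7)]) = 2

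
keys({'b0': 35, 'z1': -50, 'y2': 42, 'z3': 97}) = ['b0', 'z1', 'y2', 'z3']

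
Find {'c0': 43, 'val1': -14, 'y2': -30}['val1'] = -14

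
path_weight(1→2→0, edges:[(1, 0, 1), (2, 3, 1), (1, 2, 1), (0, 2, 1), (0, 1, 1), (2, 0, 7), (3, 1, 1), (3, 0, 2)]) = w(1→2)=1 + w(2→0)=7
= 8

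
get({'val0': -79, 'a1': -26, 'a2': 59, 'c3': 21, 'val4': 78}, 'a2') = 59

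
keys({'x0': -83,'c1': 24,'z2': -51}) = ['x0', 'c1', 'z2']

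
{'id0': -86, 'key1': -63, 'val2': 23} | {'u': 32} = {'id0': -86, 'key1': -63, 'val2': 23, 'u': 32}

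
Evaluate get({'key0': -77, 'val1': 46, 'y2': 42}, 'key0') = -77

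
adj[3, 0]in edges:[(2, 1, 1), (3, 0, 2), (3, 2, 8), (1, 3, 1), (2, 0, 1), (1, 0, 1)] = 2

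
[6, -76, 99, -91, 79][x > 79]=[99]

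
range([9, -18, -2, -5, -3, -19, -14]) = 28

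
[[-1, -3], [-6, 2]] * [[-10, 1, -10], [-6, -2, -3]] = [[28, 5, 19], [48, -10, 54]]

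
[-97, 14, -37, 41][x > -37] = [14, 41]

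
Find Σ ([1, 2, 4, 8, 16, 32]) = 1 + 2 + 4 + 8 + 16 + 32
= 63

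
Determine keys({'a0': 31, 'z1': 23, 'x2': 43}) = ['a0', 'z1', 'x2']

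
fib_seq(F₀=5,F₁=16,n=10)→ [5, 16, 21, 37, 58, 95, 153, 248, 401, 649]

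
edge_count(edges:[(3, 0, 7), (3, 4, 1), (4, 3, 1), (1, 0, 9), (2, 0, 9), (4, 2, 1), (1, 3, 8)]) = 7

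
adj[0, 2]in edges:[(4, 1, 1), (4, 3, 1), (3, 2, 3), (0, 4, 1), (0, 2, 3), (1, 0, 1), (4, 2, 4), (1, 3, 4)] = 3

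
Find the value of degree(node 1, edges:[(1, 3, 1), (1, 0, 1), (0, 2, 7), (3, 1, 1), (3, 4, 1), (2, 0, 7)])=3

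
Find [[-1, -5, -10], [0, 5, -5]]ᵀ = [[-1, 0], [-5, 5], [-10, -5]]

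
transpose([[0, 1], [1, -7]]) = [[0, 1], [1, -7]]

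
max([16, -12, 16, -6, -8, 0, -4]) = 16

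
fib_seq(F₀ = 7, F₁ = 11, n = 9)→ [7, 11, 18, 29, 47, 76, 123, 199, 322]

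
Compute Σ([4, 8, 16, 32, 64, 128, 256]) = 4 + 8 + 16 + 32 + 64 + 128 + 256
= 508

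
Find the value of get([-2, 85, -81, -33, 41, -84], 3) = -33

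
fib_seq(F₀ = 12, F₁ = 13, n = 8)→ [12, 13, 25, 38, 63, 101, 164, 265]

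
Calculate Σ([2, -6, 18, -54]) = 2 + -6 + 18 + -54
= -40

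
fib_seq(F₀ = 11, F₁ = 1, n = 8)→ [11, 1, 12, 13, 25, 38, 63, 101]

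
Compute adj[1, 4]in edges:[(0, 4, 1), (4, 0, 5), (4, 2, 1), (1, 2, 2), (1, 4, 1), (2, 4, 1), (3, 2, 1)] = 1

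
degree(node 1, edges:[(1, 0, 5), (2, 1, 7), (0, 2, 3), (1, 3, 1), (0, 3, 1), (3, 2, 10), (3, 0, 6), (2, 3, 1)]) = 3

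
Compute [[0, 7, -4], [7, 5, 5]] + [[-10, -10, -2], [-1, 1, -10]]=[[-10, -3, -6], [6, 6, -5]]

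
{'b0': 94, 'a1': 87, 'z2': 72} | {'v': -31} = {'b0': 94, 'a1': 87, 'z2': 72, 'v': -31}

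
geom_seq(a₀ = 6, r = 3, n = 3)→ [6, 18, 54]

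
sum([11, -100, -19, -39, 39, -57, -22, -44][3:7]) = -79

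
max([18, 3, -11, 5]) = 18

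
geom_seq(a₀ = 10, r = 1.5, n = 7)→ a_0 = 10*1.5^0 = 10.0
a_1 = 10*1.5^1 = 15.0
a_2 = 10*1.5^2 = 22.5
...
= [10.0, 15.0, 22.5, 33.75, 50.625, 75.9375, 113.90625]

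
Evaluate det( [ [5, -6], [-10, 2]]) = (5)*(2) - (-6)*(-10)
= -50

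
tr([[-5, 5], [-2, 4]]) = diagonal: (-5) + 4
= -1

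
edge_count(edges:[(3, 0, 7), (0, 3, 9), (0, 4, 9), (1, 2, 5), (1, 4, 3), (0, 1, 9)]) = 6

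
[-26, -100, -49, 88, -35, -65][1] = -100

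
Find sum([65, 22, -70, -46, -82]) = 65 + 22 + (-70) + (-46) + (-82)
= -111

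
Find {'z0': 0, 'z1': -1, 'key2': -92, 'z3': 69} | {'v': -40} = {'z0': 0, 'z1': -1, 'key2': -92, 'z3': 69, 'v': -40}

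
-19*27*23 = -11799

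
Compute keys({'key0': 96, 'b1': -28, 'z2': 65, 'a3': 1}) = ['key0', 'b1', 'z2', 'a3']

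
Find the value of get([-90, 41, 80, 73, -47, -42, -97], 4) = -47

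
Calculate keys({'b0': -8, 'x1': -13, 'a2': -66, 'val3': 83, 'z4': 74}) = ['b0', 'x1', 'a2', 'val3', 'z4']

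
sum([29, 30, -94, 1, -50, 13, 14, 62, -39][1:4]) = -63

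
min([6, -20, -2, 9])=-20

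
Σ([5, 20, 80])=105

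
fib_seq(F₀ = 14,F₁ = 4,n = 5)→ [14, 4, 18, 22, 40]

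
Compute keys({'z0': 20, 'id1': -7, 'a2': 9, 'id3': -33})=['z0', 'id1', 'a2', 'id3']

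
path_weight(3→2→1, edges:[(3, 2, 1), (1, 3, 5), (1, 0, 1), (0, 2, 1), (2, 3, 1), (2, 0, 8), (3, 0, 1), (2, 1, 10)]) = 11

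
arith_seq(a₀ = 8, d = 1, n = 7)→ a_0 = 8 + 0*1 = 8
a_1 = 8 + 1*1 = 9
a_2 = 8 + 2*1 = 10
...
= [8, 9, 10, 11, 12, 13, 14]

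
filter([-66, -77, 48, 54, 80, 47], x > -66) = [48, 54, 80, 47]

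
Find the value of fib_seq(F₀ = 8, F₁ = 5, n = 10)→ F_2 = F_1 + F_0 = 13
F_3 = F_2 + F_1 = 18
F_4 = F_3 + F_2 = 31
...
= [8, 5, 13, 18, 31, 49, 80, 129, 209, 338]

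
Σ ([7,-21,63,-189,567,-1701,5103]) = 7 + -21 + 63 + -189 + 567 + -1701 + 5103
= 3829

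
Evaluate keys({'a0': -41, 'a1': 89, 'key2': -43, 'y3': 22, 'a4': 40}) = ['a0', 'a1', 'key2', 'y3', 'a4']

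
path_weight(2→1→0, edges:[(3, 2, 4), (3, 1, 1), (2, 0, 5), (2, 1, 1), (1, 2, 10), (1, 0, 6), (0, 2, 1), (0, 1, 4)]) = w(2→1)=1 + w(1→0)=6
= 7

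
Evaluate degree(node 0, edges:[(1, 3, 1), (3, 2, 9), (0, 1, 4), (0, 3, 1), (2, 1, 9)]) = incident: (0,1), (0,3)
= 2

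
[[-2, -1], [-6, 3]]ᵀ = [[-2, -6], [-1, 3]]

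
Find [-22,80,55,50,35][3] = 50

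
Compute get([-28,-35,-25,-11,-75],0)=-28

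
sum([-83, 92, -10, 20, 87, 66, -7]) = 165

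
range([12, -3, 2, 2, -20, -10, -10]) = 32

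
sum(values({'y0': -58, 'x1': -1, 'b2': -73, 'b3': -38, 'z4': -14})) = -184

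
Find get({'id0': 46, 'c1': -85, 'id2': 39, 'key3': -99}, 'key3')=-99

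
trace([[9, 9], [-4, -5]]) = 4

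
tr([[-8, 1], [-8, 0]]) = -8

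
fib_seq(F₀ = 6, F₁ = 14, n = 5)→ [6, 14, 20, 34, 54]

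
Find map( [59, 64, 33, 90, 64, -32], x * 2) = [118, 128, 66, 180, 128, -64]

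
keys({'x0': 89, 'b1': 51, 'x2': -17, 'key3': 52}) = ['x0', 'b1', 'x2', 'key3']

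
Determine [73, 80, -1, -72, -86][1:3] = [80, -1]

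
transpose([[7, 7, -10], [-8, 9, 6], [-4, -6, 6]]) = [[7, -8, -4], [7, 9, -6], [-10, 6, 6]]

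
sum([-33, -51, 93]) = (-33) + (-51) + 93
= 9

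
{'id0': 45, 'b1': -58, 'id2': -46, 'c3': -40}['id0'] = 45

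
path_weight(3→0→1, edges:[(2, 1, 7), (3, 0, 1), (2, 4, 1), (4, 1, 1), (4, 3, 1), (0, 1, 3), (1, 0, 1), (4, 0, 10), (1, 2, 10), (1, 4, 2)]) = 4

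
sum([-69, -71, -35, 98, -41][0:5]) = -118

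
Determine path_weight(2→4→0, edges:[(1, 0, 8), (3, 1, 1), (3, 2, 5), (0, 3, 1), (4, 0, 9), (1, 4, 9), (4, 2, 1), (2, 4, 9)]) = w(2→4)=9 + w(4→0)=9
= 18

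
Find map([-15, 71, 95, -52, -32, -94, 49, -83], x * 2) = [-30, 142, 190, -104, -64, -188, 98, -166]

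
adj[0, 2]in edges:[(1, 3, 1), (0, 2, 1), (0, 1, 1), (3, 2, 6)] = 1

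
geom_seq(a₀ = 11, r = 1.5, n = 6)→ [11.0, 16.5, 24.75, 37.125, 55.6875, 83.53125]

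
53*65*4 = 13780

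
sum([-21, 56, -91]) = (-21) + 56 + (-91)
= -56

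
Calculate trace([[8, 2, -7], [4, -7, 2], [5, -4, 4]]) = 5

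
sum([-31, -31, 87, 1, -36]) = -10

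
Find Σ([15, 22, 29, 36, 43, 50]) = 195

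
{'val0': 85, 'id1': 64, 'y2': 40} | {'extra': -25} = {'val0': 85, 'id1': 64, 'y2': 40, 'extra': -25}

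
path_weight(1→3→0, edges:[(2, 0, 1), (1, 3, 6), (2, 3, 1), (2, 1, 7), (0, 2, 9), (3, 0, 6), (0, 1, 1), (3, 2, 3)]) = 12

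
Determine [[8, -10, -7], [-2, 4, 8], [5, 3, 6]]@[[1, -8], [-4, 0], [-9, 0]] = C[0][0] = (8)*(1) + (-10)*(-4) + (-7)*(-9) = 111
C[0][1] = (8)*(-8) + (-10)*(0) + (-7)*(0) = -64
C[1][0] = (-2)*(1) + (4)*(-4) + (8)*(-9) = -90
C[1][1] = (-2)*(-8) + (4)*(0) + (8)*(0) = 16
C[2][0] = (5)*(1) + (3)*(-4) + (6)*(-9) = -61
C[2][1] = (5)*(-8) + (3)*(0) + (6)*(0) = -40
= [[111, -64], [-90, 16], [-61, -40]]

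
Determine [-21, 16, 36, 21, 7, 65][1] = 16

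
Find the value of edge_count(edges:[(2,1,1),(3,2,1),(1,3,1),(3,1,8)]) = 4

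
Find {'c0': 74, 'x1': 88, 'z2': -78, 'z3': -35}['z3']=-35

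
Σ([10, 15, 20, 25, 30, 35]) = 135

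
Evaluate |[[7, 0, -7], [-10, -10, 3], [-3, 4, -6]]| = (1)*(7)*det([[-10, 3], [4, -6]]) + (-1)*(0)*det([[-10, 3], [-3, -6]]) + (1)*(-7)*det([[-10, -10], [-3, 4]])
= 336 + 0 + 490
= 826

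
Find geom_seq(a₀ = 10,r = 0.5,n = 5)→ [10.0, 5.0, 2.5, 1.25, 0.625]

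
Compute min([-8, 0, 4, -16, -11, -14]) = -16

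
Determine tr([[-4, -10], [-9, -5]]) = diagonal: (-4) + (-5)
= -9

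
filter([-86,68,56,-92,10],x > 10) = keep x where x > 10: -86✗, 68✓, 56✓, -92✗, 10✗
= [68, 56]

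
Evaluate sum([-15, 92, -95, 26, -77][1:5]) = slice → [92, -95, 26, -77]
92 + (-95) + 26 + (-77)
= -54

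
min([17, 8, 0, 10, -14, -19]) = -19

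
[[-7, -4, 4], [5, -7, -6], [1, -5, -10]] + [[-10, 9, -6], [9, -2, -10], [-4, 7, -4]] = [[-17, 5, -2], [14, -9, -16], [-3, 2, -14]]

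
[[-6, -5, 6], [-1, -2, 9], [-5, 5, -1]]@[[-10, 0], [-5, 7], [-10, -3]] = C[0][0] = (-6)*(-10) + (-5)*(-5) + (6)*(-10) = 25
C[0][1] = (-6)*(0) + (-5)*(7) + (6)*(-3) = -53
C[1][0] = (-1)*(-10) + (-2)*(-5) + (9)*(-10) = -70
C[1][1] = (-1)*(0) + (-2)*(7) + (9)*(-3) = -41
C[2][0] = (-5)*(-10) + (5)*(-5) + (-1)*(-10) = 35
C[2][1] = (-5)*(0) + (5)*(7) + (-1)*(-3) = 38
= [[25, -53], [-70, -41], [35, 38]]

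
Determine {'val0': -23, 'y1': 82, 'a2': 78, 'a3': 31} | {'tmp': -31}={'val0': -23, 'y1': 82, 'a2': 78, 'a3': 31, 'tmp': -31}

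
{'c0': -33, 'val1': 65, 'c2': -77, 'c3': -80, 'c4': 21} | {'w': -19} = {'c0': -33, 'val1': 65, 'c2': -77, 'c3': -80, 'c4': 21, 'w': -19}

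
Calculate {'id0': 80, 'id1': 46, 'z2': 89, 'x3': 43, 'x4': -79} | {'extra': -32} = {'id0': 80, 'id1': 46, 'z2': 89, 'x3': 43, 'x4': -79, 'extra': -32}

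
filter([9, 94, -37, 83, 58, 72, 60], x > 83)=[94]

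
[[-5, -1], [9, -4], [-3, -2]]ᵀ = [[-5, 9, -3], [-1, -4, -2]]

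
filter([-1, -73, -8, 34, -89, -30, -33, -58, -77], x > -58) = [-1, -8, 34, -30, -33]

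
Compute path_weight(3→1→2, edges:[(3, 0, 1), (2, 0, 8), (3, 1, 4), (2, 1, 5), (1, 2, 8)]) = w(3→1)=4 + w(1→2)=8
= 12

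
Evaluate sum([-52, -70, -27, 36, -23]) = -136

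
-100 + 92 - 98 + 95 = -11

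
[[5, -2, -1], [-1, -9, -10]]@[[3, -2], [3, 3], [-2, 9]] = C[0][0] = (5)*(3) + (-2)*(3) + (-1)*(-2) = 11
C[0][1] = (5)*(-2) + (-2)*(3) + (-1)*(9) = -25
C[1][0] = (-1)*(3) + (-9)*(3) + (-10)*(-2) = -10
C[1][1] = (-1)*(-2) + (-9)*(3) + (-10)*(9) = -115
= [[11, -25], [-10, -115]]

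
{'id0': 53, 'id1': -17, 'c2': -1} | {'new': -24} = {'id0': 53, 'id1': -17, 'c2': -1, 'new': -24}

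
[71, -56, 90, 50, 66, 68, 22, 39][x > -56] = [71, 90, 50, 66, 68, 22, 39]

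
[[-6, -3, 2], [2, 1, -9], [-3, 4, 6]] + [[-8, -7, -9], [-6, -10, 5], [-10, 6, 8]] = [[-14, -10, -7], [-4, -9, -4], [-13, 10, 14]]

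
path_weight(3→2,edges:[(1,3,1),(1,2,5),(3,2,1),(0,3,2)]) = w(3→2)=1
= 1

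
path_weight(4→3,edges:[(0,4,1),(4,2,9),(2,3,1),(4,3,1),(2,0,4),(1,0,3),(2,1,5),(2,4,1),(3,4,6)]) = w(4→3)=1
= 1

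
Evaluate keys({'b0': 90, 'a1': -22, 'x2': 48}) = ['b0', 'a1', 'x2']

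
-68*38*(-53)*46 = 6299792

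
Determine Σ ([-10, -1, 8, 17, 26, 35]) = 75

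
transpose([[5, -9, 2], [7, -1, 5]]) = [[5, 7], [-9, -1], [2, 5]]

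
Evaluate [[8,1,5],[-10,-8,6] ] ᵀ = [[8, -10], [1, -8], [5, 6]]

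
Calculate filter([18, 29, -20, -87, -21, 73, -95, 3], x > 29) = keep x where x > 29: 18✗, 29✗, -20✗, -87✗, -21✗, 73✓, -95✗, 3✗
= [73]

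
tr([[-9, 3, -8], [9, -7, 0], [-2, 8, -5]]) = diagonal: (-9) + (-7) + (-5)
= -21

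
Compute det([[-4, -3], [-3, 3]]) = (-4)*(3) - (-3)*(-3)
= -21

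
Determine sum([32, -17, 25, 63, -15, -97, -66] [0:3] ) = slice → [32, -17, 25]
32 + (-17) + 25
= 40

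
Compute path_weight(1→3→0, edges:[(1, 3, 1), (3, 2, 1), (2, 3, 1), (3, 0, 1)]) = w(1→3)=1 + w(3→0)=1
= 2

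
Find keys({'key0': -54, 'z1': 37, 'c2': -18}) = ['key0', 'z1', 'c2']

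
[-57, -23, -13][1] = -23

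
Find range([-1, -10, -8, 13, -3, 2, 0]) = 23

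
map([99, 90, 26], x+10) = 99+10=109, 90+10=100, 26+10=36
= [109, 100, 36]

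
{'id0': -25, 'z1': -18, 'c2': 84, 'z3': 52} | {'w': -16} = {'id0': -25, 'z1': -18, 'c2': 84, 'z3': 52, 'w': -16}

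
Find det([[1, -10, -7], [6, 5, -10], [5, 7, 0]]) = 451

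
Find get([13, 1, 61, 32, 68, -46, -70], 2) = 61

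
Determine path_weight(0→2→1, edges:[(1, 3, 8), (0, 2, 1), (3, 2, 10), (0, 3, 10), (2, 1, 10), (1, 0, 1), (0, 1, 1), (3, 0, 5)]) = 11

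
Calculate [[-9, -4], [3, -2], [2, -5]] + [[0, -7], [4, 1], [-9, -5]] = [[-9, -11], [7, -1], [-7, -10]]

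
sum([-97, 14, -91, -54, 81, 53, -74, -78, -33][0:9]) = slice → [-97, 14, -91, -54, 81, 53, -74, -78, -33]
(-97) + 14 + (-91) + (-54) + 81 + 53 + (-74) + (-78) + (-33)
= -279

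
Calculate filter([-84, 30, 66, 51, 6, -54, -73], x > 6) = keep x where x > 6: -84✗, 30✓, 66✓, 51✓, 6✗, -54✗, -73✗
= [30, 66, 51]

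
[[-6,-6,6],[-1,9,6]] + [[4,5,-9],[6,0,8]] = [[-2, -1, -3], [5, 9, 14]]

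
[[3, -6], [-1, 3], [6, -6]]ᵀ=[[3, -1, 6], [-6, 3, -6]]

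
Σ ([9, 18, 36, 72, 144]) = 279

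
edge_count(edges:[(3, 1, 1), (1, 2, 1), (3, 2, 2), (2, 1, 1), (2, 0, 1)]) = 5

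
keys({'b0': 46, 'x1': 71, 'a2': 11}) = ['b0', 'x1', 'a2']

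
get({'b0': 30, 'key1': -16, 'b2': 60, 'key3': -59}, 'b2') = 60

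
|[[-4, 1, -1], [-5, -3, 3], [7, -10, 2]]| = -136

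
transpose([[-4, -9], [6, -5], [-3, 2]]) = [[-4, 6, -3], [-9, -5, 2]]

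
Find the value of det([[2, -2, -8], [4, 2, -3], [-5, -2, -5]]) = -118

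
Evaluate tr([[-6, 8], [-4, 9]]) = diagonal: (-6) + 9
= 3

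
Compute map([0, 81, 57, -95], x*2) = [0, 162, 114, -190]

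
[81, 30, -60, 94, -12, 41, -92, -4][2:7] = [-60, 94, -12, 41, -92]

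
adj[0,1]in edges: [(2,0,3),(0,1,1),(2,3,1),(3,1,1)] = 1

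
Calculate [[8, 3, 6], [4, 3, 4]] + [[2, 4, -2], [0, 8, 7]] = [[10, 7, 4], [4, 11, 11]]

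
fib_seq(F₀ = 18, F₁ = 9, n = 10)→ [18, 9, 27, 36, 63, 99, 162, 261, 423, 684]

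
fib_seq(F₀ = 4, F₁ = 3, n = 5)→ F_2 = F_1 + F_0 = 7
F_3 = F_2 + F_1 = 10
F_4 = F_3 + F_2 = 17
= [4, 3, 7, 10, 17]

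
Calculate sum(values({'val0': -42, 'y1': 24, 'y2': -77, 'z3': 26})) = -69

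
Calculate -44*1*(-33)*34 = 49368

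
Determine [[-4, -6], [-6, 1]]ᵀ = [[-4, -6], [-6, 1]]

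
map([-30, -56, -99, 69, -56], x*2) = -30*2=-60, -56*2=-112, -99*2=-198, 69*2=138, -56*2=-112
= [-60, -112, -198, 138, -112]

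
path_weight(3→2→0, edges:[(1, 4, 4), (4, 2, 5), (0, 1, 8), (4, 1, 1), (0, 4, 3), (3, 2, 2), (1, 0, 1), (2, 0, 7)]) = 9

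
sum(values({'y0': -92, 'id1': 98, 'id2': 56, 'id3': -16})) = (-92) + 98 + 56 + (-16)
= 46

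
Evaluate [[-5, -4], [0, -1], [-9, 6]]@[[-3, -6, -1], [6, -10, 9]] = C[0][0] = (-5)*(-3) + (-4)*(6) = -9
C[0][1] = (-5)*(-6) + (-4)*(-10) = 70
C[0][2] = (-5)*(-1) + (-4)*(9) = -31
C[1][0] = (0)*(-3) + (-1)*(6) = -6
C[1][1] = (0)*(-6) + (-1)*(-10) = 10
C[1][2] = (0)*(-1) + (-1)*(9) = -9
... (3 more cells)
= [[-9, 70, -31], [-6, 10, -9], [63, -6, 63]]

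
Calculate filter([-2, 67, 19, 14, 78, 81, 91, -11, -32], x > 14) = [67, 19, 78, 81, 91]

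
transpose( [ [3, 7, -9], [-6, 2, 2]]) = [[3, -6], [7, 2], [-9, 2]]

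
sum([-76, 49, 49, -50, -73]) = (-76) + 49 + 49 + (-50) + (-73)
= -101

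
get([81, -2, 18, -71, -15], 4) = -15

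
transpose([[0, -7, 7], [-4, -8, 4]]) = [[0, -4], [-7, -8], [7, 4]]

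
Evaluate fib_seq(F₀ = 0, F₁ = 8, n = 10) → [0, 8, 8, 16, 24, 40, 64, 104, 168, 272]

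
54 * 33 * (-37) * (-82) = 5406588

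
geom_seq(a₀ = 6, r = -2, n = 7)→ [6, -12, 24, -48, 96, -192, 384]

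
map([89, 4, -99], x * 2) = [178, 8, -198]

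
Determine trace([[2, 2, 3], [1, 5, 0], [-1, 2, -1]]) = 6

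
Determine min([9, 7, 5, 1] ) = 1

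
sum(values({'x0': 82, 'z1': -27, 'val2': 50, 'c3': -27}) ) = 82 + (-27) + 50 + (-27)
= 78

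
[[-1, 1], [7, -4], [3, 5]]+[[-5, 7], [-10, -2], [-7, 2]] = [[-6, 8], [-3, -6], [-4, 7]]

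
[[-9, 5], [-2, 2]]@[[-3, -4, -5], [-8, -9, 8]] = [[-13, -9, 85], [-10, -10, 26]]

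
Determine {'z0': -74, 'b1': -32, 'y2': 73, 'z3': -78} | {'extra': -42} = {'z0': -74, 'b1': -32, 'y2': 73, 'z3': -78, 'extra': -42}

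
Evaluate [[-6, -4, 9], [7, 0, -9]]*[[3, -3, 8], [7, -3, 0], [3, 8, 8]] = [[-19, 102, 24], [-6, -93, -16]]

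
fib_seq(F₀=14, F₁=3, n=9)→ F_2 = F_1 + F_0 = 17
F_3 = F_2 + F_1 = 20
F_4 = F_3 + F_2 = 37
...
= [14, 3, 17, 20, 37, 57, 94, 151, 245]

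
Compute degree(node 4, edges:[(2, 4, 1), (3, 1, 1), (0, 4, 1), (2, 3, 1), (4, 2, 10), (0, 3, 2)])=3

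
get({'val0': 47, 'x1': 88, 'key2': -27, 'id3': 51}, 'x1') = 88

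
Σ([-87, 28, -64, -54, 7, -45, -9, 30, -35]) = (-87) + 28 + (-64) + (-54) + 7 + (-45) + (-9) + 30 + (-35)
= -229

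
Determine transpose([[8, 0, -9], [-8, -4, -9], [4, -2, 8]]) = [[8, -8, 4], [0, -4, -2], [-9, -9, 8]]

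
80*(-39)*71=-221520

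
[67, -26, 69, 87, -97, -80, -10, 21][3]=87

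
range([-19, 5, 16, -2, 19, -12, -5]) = 38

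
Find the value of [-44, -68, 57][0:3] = [-44, -68, 57]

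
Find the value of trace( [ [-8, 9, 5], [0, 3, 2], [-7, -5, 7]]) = 2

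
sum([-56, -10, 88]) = 22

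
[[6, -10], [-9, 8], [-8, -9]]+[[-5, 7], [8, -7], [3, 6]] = [[1, -3], [-1, 1], [-5, -3]]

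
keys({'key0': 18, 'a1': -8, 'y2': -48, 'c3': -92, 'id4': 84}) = ['key0', 'a1', 'y2', 'c3', 'id4']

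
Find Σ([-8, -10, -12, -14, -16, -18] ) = -78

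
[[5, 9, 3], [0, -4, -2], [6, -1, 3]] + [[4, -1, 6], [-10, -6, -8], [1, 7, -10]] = [[9, 8, 9], [-10, -10, -10], [7, 6, -7]]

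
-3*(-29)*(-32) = -2784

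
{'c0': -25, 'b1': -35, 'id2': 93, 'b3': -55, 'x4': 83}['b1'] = -35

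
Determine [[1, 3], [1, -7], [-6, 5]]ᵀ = [[1, 1, -6], [3, -7, 5]]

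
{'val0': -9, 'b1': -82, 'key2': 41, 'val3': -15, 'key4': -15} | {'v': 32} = {'val0': -9, 'b1': -82, 'key2': 41, 'val3': -15, 'key4': -15, 'v': 32}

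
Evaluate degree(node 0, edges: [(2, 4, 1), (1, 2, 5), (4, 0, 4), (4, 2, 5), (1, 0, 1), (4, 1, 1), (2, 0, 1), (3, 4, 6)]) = 3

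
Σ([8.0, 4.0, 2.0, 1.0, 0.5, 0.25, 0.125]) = 8.0 + 4.0 + 2.0 + 1.0 + 0.5 + 0.25 + 0.125
= 15.875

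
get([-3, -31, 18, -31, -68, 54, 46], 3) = -31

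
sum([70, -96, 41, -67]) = 70 + (-96) + 41 + (-67)
= -52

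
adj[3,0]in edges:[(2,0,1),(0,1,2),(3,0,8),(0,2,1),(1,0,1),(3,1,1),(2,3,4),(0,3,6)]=8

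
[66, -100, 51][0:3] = [66, -100, 51]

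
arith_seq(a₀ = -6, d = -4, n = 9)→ a_0 = -6 + 0*-4 = -6
a_1 = -6 + 1*-4 = -10
a_2 = -6 + 2*-4 = -14
...
= [-6, -10, -14, -18, -22, -26, -30, -34, -38]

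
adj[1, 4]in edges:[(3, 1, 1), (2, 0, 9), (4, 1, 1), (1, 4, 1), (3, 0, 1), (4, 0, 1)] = 1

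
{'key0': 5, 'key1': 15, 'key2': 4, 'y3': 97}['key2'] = 4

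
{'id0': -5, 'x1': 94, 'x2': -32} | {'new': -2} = {'id0': -5, 'x1': 94, 'x2': -32, 'new': -2}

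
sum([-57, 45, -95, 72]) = -35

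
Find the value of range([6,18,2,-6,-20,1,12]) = 38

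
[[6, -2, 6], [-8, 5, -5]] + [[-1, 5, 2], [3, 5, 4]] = [[5, 3, 8], [-5, 10, -1]]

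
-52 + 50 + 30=28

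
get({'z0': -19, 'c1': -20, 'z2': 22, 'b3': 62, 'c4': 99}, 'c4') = 99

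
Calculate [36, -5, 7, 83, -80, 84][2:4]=[7, 83]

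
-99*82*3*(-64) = 1558656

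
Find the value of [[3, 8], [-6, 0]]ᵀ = [[3, -6], [8, 0]]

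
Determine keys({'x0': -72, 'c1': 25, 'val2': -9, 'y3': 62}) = ['x0', 'c1', 'val2', 'y3']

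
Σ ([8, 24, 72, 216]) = 320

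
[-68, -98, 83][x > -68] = [83]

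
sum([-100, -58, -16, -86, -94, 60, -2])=(-100) + (-58) + (-16) + (-86) + (-94) + 60 + (-2)
= -296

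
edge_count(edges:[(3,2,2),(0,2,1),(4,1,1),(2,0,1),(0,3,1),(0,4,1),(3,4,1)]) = 7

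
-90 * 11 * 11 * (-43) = 468270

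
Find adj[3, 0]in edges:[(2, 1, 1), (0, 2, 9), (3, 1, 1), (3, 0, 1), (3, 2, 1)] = 1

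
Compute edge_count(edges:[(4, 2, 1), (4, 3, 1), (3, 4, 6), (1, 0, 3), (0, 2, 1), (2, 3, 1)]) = 6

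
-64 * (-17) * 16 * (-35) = -609280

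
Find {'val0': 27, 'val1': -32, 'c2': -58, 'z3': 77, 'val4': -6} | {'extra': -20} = {'val0': 27, 'val1': -32, 'c2': -58, 'z3': 77, 'val4': -6, 'extra': -20}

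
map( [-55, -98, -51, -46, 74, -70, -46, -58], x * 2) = -55*2=-110, -98*2=-196, -51*2=-102, -46*2=-92, 74*2=148, -70*2=-140, -46*2=-92, -58*2=-116
= [-110, -196, -102, -92, 148, -140, -92, -116]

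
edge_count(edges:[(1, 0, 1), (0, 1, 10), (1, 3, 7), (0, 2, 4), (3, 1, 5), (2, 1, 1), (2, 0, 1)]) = 7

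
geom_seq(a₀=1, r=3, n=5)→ a_0 = 1*3^0 = 1
a_1 = 1*3^1 = 3
a_2 = 1*3^2 = 9
...
= [1, 3, 9, 27, 81]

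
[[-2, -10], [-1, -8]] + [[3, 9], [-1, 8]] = [[1, -1], [-2, 0]]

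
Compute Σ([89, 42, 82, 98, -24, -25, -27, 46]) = 281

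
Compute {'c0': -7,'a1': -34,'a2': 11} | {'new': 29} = {'c0': -7, 'a1': -34, 'a2': 11, 'new': 29}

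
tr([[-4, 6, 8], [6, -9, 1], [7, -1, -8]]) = -21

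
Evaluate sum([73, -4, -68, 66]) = 67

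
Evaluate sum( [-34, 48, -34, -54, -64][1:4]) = -40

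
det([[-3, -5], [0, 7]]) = (-3)*(7) - (-5)*(0)
= -21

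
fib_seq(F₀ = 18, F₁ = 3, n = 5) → F_2 = F_1 + F_0 = 21
F_3 = F_2 + F_1 = 24
F_4 = F_3 + F_2 = 45
= [18, 3, 21, 24, 45]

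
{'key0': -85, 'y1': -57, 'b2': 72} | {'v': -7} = {'key0': -85, 'y1': -57, 'b2': 72, 'v': -7}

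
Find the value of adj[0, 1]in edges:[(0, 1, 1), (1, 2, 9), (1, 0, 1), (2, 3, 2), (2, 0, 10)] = 1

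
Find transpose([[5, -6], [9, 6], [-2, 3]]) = [[5, 9, -2], [-6, 6, 3]]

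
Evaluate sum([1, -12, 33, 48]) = 1 + (-12) + 33 + 48
= 70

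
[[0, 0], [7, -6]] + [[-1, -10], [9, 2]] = [[-1, -10], [16, -4]]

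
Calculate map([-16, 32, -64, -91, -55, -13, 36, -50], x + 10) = -16+10=-6, 32+10=42, -64+10=-54, -91+10=-81, -55+10=-45, -13+10=-3, 36+10=46, -50+10=-40
= [-6, 42, -54, -81, -45, -3, 46, -40]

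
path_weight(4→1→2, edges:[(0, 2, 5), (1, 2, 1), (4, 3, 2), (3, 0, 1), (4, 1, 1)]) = 2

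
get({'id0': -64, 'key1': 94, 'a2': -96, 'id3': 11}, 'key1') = 94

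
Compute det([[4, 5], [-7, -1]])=(4)*(-1) - (5)*(-7)
= 31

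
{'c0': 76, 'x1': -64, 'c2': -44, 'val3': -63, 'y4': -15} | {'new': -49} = {'c0': 76, 'x1': -64, 'c2': -44, 'val3': -63, 'y4': -15, 'new': -49}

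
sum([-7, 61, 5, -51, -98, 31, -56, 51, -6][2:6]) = -113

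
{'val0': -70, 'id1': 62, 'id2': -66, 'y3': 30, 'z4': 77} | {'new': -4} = {'val0': -70, 'id1': 62, 'id2': -66, 'y3': 30, 'z4': 77, 'new': -4}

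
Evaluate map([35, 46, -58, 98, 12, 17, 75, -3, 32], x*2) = 35*2=70, 46*2=92, -58*2=-116, 98*2=196, 12*2=24, 17*2=34, 75*2=150, -3*2=-6, 32*2=64
= [70, 92, -116, 196, 24, 34, 150, -6, 64]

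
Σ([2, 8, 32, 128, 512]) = 2 + 8 + 32 + 128 + 512
= 682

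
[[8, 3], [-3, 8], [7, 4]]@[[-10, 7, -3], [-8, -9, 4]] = [[-104, 29, -12], [-34, -93, 41], [-102, 13, -5]]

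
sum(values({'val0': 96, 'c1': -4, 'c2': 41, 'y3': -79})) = 54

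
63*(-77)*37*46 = -8256402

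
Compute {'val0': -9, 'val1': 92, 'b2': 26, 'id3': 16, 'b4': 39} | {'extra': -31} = {'val0': -9, 'val1': 92, 'b2': 26, 'id3': 16, 'b4': 39, 'extra': -31}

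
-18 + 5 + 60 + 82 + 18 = 147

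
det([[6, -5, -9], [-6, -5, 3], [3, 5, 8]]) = (1)*(6)*det([[-5, 3], [5, 8]]) + (-1)*(-5)*det([[-6, 3], [3, 8]]) + (1)*(-9)*det([[-6, -5], [3, 5]])
= -330 + -285 + 135
= -480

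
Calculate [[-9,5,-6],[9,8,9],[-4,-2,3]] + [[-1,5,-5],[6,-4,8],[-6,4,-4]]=[[-10, 10, -11], [15, 4, 17], [-10, 2, -1]]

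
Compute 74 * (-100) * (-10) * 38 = 2812000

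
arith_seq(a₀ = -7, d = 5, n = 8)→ [-7, -2, 3, 8, 13, 18, 23, 28]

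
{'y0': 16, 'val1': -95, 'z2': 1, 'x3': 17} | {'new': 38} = {'y0': 16, 'val1': -95, 'z2': 1, 'x3': 17, 'new': 38}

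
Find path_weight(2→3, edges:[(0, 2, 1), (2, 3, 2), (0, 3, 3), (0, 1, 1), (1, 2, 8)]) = 2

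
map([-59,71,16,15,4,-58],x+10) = [-49, 81, 26, 25, 14, -48]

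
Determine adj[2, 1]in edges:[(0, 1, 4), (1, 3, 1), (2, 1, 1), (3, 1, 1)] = 1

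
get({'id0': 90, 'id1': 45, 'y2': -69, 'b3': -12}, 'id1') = 45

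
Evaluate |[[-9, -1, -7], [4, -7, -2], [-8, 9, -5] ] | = (1)*(-9)*det([[-7, -2], [9, -5]]) + (-1)*(-1)*det([[4, -2], [-8, -5]]) + (1)*(-7)*det([[4, -7], [-8, 9]])
= -477 + -36 + 140
= -373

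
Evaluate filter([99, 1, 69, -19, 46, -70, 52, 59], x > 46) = [99, 69, 52, 59]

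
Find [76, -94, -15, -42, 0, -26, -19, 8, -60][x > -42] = keep x where x > -42: 76✓, -94✗, -15✓, -42✗, 0✓, -26✓, -19✓, 8✓, -60✗
= [76, -15, 0, -26, -19, 8]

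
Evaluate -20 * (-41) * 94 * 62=4778960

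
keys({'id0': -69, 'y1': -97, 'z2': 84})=['id0', 'y1', 'z2']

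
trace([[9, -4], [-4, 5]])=diagonal: 9 + 5
= 14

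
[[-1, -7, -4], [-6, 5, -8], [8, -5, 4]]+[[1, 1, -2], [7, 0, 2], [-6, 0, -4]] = [[0, -6, -6], [1, 5, -6], [2, -5, 0]]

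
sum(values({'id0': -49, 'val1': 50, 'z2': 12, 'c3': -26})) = (-49) + 50 + 12 + (-26)
= -13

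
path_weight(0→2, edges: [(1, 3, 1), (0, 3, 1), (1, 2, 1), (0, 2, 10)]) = 10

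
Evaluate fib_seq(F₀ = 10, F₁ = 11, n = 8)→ F_2 = F_1 + F_0 = 21
F_3 = F_2 + F_1 = 32
F_4 = F_3 + F_2 = 53
...
= [10, 11, 21, 32, 53, 85, 138, 223]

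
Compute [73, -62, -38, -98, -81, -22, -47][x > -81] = [73, -62, -38, -22, -47]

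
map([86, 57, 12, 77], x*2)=[172, 114, 24, 154]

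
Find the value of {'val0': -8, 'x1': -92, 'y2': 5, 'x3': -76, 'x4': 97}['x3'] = -76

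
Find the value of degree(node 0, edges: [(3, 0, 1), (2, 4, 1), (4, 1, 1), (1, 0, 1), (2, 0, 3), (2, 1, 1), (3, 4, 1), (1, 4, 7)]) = incident: (3,0), (1,0), (2,0)
= 3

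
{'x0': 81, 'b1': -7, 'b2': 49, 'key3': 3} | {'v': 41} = {'x0': 81, 'b1': -7, 'b2': 49, 'key3': 3, 'v': 41}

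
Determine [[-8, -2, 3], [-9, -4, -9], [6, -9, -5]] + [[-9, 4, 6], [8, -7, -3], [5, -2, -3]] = [[-17, 2, 9], [-1, -11, -12], [11, -11, -8]]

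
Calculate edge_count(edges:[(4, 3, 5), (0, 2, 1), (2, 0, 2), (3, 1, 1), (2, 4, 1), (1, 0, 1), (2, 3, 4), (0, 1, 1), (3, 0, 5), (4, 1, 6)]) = 10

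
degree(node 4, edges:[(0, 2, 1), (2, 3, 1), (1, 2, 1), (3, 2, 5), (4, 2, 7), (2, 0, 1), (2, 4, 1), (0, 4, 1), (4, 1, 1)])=incident: (4,2), (2,4), (0,4), (4,1)
= 4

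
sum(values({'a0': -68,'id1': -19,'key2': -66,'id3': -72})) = (-68) + (-19) + (-66) + (-72)
= -225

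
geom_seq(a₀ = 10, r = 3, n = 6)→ [10, 30, 90, 270, 810, 2430]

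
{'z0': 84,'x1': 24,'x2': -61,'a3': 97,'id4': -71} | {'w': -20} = {'z0': 84, 'x1': 24, 'x2': -61, 'a3': 97, 'id4': -71, 'w': -20}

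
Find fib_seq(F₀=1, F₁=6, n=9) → F_2 = F_1 + F_0 = 7
F_3 = F_2 + F_1 = 13
F_4 = F_3 + F_2 = 20
...
= [1, 6, 7, 13, 20, 33, 53, 86, 139]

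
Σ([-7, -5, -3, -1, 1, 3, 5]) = -7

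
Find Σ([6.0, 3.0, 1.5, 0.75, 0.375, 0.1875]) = 6.0 + 3.0 + 1.5 + 0.75 + 0.375 + 0.1875
= 11.8125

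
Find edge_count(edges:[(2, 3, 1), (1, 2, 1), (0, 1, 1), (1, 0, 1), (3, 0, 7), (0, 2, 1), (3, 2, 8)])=7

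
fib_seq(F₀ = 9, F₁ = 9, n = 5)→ [9, 9, 18, 27, 45]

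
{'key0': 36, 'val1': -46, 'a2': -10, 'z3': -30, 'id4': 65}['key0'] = 36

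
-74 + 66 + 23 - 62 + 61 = 14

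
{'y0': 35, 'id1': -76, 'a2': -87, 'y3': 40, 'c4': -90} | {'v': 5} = {'y0': 35, 'id1': -76, 'a2': -87, 'y3': 40, 'c4': -90, 'v': 5}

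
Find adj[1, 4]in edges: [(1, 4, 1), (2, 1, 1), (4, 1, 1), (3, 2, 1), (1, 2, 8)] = 1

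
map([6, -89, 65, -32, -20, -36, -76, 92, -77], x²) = [36, 7921, 4225, 1024, 400, 1296, 5776, 8464, 5929]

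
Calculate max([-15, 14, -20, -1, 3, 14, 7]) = 14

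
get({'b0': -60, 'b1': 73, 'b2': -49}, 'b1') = 73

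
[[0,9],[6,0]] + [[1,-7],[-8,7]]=[[1, 2], [-2, 7]]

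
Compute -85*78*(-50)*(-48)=-15912000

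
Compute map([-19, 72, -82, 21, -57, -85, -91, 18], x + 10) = -19+10=-9, 72+10=82, -82+10=-72, 21+10=31, -57+10=-47, -85+10=-75, -91+10=-81, 18+10=28
= [-9, 82, -72, 31, -47, -75, -81, 28]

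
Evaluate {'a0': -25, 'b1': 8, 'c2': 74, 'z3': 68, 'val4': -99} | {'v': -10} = {'a0': -25, 'b1': 8, 'c2': 74, 'z3': 68, 'val4': -99, 'v': -10}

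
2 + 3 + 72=77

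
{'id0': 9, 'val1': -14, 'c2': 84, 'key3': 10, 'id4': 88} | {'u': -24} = {'id0': 9, 'val1': -14, 'c2': 84, 'key3': 10, 'id4': 88, 'u': -24}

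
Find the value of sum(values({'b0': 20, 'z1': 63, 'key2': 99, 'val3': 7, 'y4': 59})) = 20 + 63 + 99 + 7 + 59
= 248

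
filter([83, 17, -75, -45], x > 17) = [83]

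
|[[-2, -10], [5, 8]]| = (-2)*(8) - (-10)*(5)
= 34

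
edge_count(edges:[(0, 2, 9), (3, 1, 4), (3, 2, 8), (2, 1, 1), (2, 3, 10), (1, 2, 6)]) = 6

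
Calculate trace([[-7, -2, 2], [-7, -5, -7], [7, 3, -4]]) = diagonal: (-7) + (-5) + (-4)
= -16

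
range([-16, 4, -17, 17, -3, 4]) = 34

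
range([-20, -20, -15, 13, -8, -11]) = 33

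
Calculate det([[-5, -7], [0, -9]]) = (-5)*(-9) - (-7)*(0)
= 45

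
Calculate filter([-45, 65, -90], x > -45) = keep x where x > -45: -45✗, 65✓, -90✗
= [65]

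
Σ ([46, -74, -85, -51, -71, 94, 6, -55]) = 46 + (-74) + (-85) + (-51) + (-71) + 94 + 6 + (-55)
= -190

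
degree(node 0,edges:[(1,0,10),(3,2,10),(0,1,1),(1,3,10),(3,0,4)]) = 3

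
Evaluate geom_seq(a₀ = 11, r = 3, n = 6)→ [11, 33, 99, 297, 891, 2673]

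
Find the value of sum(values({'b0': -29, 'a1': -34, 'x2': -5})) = -68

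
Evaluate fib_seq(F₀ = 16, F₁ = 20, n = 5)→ F_2 = F_1 + F_0 = 36
F_3 = F_2 + F_1 = 56
F_4 = F_3 + F_2 = 92
= [16, 20, 36, 56, 92]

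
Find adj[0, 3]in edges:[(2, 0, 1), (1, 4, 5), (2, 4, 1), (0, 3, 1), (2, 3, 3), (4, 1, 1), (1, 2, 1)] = 1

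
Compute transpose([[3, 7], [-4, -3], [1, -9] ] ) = [[3, -4, 1], [7, -3, -9]]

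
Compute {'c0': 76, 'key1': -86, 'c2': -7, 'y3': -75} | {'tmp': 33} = {'c0': 76, 'key1': -86, 'c2': -7, 'y3': -75, 'tmp': 33}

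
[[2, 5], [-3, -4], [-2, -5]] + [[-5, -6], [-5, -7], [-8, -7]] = [[-3, -1], [-8, -11], [-10, -12]]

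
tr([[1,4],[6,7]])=8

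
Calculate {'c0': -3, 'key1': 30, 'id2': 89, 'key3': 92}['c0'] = -3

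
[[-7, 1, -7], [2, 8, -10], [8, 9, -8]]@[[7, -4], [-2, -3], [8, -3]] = C[0][0] = (-7)*(7) + (1)*(-2) + (-7)*(8) = -107
C[0][1] = (-7)*(-4) + (1)*(-3) + (-7)*(-3) = 46
C[1][0] = (2)*(7) + (8)*(-2) + (-10)*(8) = -82
C[1][1] = (2)*(-4) + (8)*(-3) + (-10)*(-3) = -2
C[2][0] = (8)*(7) + (9)*(-2) + (-8)*(8) = -26
C[2][1] = (8)*(-4) + (9)*(-3) + (-8)*(-3) = -35
= [[-107, 46], [-82, -2], [-26, -35]]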